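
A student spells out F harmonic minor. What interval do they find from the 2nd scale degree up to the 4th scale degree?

minor third

Spelling F harmonic minor: F G Ab Bb C Db E.
The 2nd scale degree is G and the scale degree 4 is Bb.
G up to Bb is 3 semitones, a half step narrower than a major third, so the interval is minor.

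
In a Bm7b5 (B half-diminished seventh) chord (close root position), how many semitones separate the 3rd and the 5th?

The chord tones of Bø are B, D, F, A.
D to F is a minor third: 3 semitones.

3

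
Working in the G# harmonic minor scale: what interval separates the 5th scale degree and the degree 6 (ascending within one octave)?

minor second

Spelling the G# harmonic minor scale: G# A# B C# D# E F##.
That puts D# below E.
2 letter names make it a second; at 1 semitone (a half step narrower than major) the quality is minor.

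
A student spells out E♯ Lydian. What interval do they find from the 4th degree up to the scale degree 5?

minor 2nd

E♯ lydian: E♯ F𝄪 G𝄪 A𝄪 B♯ C𝄪 D𝄪.
The 4th degree is A𝄪 and the degree 5 is B♯.
2 letter names make it a second; at 1 semitone (a half step narrower than major) the quality is minor.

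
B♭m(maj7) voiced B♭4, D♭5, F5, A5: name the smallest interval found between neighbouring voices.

Adjacent intervals: B♭4→D♭5 = minor third; D♭5→F5 = major third; F5→A5 = major third.
The smallest is B♭4 to D♭5, a minor third (3 semitones).

minor third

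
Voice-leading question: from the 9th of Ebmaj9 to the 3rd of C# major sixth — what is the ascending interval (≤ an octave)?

Ebmaj9 has F as its 9th, and C# major sixth has E# as its 3rd.
7 letter names make it a seventh; at 12 semitones (a half step wider than major) the quality is augmented.

augmented seventh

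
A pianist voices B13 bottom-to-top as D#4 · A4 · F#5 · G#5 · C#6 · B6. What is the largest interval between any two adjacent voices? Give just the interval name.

Adjacent intervals: D#4→A4 = diminished fifth; A4→F#5 = major sixth; F#5→G#5 = major second; G#5→C#6 = perfect fourth; C#6→B6 = minor seventh.
The largest is C#6 to B6, a minor seventh (10 semitones).

m7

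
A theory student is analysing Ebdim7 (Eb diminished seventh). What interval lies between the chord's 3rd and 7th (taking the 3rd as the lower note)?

The chord tones of Ebdim7 are Eb Gb Bbb Dbb.
The 3rd is Gb and the 7th is Dbb.
From Gb to Dbb: 6 semitones over a fifth = diminished.

diminished 5th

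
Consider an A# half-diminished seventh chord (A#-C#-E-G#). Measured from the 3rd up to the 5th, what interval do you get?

m3

3rd = C#; 5th = E.
From C# to E: 3 semitones over a third = minor.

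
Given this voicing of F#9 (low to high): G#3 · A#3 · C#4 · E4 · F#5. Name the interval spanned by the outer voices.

m14

The outer voices are G#3 and F#5.
From G# to F#: 22 semitones over a fourteenth = minor.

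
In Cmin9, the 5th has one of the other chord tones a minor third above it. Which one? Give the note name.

Spelling the chord: C-Eb-G-Bb-D.
The 5th is G. A minor third above G is Bb.
Bb is the chord's 7th.

Bb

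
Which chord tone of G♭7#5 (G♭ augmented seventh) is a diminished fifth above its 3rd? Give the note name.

Fb

The chord tones of G♭ augmented seventh are G♭-B♭-D-F♭.
The 3rd is B♭. A diminished fifth above B♭ is F♭.
F♭ is the chord's 7th.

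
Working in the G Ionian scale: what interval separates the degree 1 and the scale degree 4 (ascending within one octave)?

Spelling the G Ionian scale: G A B C D E F♯.
The degree 1 is G and the 4th degree is C.
Counting 4 letters and 5 half steps from G gives a perfect fourth.

P4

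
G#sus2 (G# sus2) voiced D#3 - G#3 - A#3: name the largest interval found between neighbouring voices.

P4

Adjacent intervals: D#3→G#3 = perfect fourth; G#3→A#3 = major second.
The largest is D#3 to G#3, a perfect fourth (5 semitones).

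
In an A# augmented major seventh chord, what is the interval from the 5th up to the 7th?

A#+maj7 (A# augmented major seventh): A#–C##–E##–G##.
So we need the interval from E## up to G##.
E## up to G## is 3 semitones, a half step narrower than a major third, so the interval is minor.

minor third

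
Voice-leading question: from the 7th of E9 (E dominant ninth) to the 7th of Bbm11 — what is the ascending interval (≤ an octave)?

diminished 5th

The 7th of E9 (E dominant ninth) is D; the 7th of Bbm11 is Ab.
From D to Ab: 6 semitones over a fifth = diminished.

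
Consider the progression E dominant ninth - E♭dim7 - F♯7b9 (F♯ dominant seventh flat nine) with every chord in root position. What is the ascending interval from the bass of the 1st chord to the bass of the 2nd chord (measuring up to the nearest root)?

diminished octave

The roots are E and E♭.
From E to E♭: 11 semitones over an octave = diminished.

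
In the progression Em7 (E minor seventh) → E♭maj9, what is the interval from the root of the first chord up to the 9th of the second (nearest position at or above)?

The root of Em7 (E minor seventh) is E; the 9th of E♭maj9 is F.
2 letter names make it a second; at 1 semitone (a half step narrower than major) the quality is minor.

minor second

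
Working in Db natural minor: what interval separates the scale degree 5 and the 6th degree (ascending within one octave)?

The scale runs Db Eb Fb Gb Ab Bbb Cb.
That puts Ab below Bbb.
2 letter names make it a second; at 1 semitone (a half step narrower than major) the quality is minor.

minor second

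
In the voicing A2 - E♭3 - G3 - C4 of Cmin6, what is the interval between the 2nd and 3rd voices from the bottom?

Those voices are E♭3 and G3.
From E♭ to G is 4 semitones, exactly the major third.

M3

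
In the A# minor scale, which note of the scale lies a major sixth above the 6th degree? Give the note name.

D#

The scale is A# B# C# D# E# F# G#.
The 6th degree is F#; a major sixth above that is D# — scale degree 4.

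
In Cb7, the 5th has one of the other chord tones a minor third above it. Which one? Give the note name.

Cb7 is spelled Cb, Eb, Gb, Bbb.
The 5th is Gb. A minor third above Gb is Bbb.
Bbb is the chord's 7th.

Bbb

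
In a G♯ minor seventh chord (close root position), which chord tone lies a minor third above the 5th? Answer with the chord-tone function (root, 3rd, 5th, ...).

7th

Spelling the chord: G♯-B-D♯-F♯.
The 5th is D♯. A minor third above D♯ is F♯.
F♯ is the chord's 7th.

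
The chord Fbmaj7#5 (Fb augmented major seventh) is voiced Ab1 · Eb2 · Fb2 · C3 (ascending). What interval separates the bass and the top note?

The outer voices are Ab1 and C3.
Counting 10 letters and 16 half steps from Ab gives a major tenth.

major tenth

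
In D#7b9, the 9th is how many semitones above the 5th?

D# dominant seventh flat nine is spelled D#-F##-A#-C#-E.
A# to E is a diminished fifth: 6 semitones.

6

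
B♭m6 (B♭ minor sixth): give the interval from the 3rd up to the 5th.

B♭m6 (B♭ minor sixth) is spelled B♭–D♭–F–G.
So we need the interval from D♭ up to F.
D♭ up to F spans 3 letter names and 4 semitones — a major third.

major third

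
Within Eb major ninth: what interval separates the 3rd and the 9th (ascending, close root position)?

minor seventh

Eb major ninth: Eb-G-Bb-D-F.
The 3rd is G and the 9th is F.
From G to F: 10 semitones over a seventh = minor.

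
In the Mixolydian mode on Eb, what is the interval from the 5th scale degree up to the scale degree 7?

Spelling the Mixolydian mode on Eb: Eb F G Ab Bb C Db.
So we need the interval from Bb up to Db.
From Bb to Db: 3 semitones over a third = minor.

minor third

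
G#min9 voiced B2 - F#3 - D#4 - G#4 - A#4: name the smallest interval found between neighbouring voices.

Adjacent intervals: B2→F#3 = perfect fifth; F#3→D#4 = major sixth; D#4→G#4 = perfect fourth; G#4→A#4 = major second.
The smallest is G#4 to A#4, a major second (2 semitones).

major second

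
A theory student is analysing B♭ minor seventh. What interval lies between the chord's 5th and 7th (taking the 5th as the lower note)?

B♭m7: B♭, D♭, F, A♭.
That puts F below A♭.
3 letter names make it a third; at 3 semitones (a half step narrower than major) the quality is minor.

m3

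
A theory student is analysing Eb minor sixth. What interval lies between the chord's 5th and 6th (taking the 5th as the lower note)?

Ebm6 (Eb minor sixth): Eb Gb Bb C.
That puts Bb below C.
Counting 2 letters and 2 half steps from Bb gives a major second.

major second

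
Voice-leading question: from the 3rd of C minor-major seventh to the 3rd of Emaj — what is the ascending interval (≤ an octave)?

The 3rd of C minor-major seventh is Eb; the 3rd of Emaj is G#.
3 letter names make it a third; at 5 semitones (a half step wider than major) the quality is augmented.

A3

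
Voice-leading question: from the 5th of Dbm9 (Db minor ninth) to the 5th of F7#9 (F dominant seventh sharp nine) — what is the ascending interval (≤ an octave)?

The 5th of Dbm9 (Db minor ninth) is Ab; the 5th of F7#9 (F dominant seventh sharp nine) is C.
Counting 3 letters and 4 half steps from Ab gives a major third.

M3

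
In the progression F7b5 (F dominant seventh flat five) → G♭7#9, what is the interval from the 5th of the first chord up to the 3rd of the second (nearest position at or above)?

major seventh

The 5th of F7b5 (F dominant seventh flat five) is C♭; the 3rd of G♭7#9 is B♭.
From C♭ to B♭ is 11 semitones, exactly the major seventh.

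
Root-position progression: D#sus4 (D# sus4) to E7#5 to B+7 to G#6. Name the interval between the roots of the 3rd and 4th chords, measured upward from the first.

The roots are B and G#.
Counting 6 letters and 9 half steps from B gives a major sixth.

major 6th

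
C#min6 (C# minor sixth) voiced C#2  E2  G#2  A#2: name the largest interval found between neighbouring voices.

M3

Adjacent intervals: C#2→E2 = minor third; E2→G#2 = major third; G#2→A#2 = major second.
The largest is E2 to G#2, a major third (4 semitones).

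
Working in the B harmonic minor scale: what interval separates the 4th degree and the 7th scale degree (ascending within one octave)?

Spelling the B harmonic minor scale: B C# D E F# G A#.
That puts E below A#.
4 letter names make it a fourth; at 6 semitones (a half step wider than perfect) the quality is augmented.

augmented 4th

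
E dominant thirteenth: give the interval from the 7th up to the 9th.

major 3rd

Spelling the chord: E-G#-B-D-F#-C#.
That puts D below F#.
From D to F# is 4 semitones, exactly the major third.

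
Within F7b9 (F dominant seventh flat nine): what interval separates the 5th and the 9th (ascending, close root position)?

diminished fifth

F7b9 is spelled F–A–C–Eb–Gb.
So we need the interval from C up to Gb.
C up to Gb is 6 semitones, a half step narrower than a perfect fifth, so the interval is diminished.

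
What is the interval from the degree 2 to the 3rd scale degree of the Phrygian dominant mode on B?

Spelling the Phrygian dominant mode on B: B C D♯ E F♯ G A.
Degree 2 = C; 3rd scale degree = D♯.
C up to D♯ is 3 semitones, a half step wider than a major second, so the interval is augmented.

augmented second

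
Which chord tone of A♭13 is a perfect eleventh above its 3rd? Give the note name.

F

The chord tones of A♭13 are A♭–C–E♭–G♭–B♭–F.
The 3rd is C. A perfect eleventh above C is F.
F is the chord's 13th.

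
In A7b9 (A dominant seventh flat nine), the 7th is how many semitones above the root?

A7b9 (A dominant seventh flat nine): A–C#–E–G–Bb.
A to G is a minor seventh: 10 semitones.

10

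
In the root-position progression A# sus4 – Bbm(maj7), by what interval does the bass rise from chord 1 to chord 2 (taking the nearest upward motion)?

The roots are A# and Bb.
A# up to Bb is 0 semitones, a whole step narrower than a major second, so the interval is diminished.

diminished second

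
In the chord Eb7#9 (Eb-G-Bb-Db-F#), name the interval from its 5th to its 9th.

augmented fifth

So we need the interval from Bb up to F#.
Bb up to F# is 8 semitones, a half step wider than a perfect fifth, so the interval is augmented.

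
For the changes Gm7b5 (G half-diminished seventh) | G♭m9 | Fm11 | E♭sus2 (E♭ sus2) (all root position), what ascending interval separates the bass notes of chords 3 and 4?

minor seventh

The roots are F and E♭.
7 letter names make it a seventh; at 10 semitones (a half step narrower than major) the quality is minor.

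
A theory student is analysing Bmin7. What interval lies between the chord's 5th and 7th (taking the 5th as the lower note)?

B minor seventh is spelled B–D–F♯–A.
So we need the interval from F♯ up to A.
3 letter names make it a third; at 3 semitones (a half step narrower than major) the quality is minor.

minor third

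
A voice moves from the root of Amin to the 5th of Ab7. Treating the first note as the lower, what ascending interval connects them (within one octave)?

Amin has A as its root, and Ab7 has Eb as its 5th.
From A to Eb: 6 semitones over a fifth = diminished.

diminished fifth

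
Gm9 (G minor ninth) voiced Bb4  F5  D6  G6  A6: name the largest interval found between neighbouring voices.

Adjacent intervals: Bb4→F5 = perfect fifth; F5→D6 = major sixth; D6→G6 = perfect fourth; G6→A6 = major second.
The largest is F5 to D6, a major sixth (9 semitones).

major sixth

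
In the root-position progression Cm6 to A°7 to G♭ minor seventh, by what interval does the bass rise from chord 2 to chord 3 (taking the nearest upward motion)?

diminished 7th

The roots are A and G♭.
7 letter names make it a seventh; at 9 semitones (a whole step narrower than major) the quality is diminished.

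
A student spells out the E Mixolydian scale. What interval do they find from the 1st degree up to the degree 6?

major sixth

The scale runs E F# G# A B C# D.
The 1st degree is E and the 6th degree is C#.
From E to C# is 9 semitones, exactly the major sixth.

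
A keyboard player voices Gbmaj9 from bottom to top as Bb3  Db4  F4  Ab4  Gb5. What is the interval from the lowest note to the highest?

The outer voices are Bb3 and Gb5.
13 letter names make it a thirteenth; at 20 semitones (a half step narrower than major) the quality is minor.

minor 13th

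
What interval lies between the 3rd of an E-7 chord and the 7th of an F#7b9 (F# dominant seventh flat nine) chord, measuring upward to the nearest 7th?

E-7 has G as its 3rd, and F#7b9 (F# dominant seventh flat nine) has E as its 7th.
G up to E spans 6 letter names and 9 semitones — a major sixth.

major sixth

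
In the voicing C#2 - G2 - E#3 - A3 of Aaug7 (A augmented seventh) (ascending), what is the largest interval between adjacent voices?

Adjacent intervals: C#2→G2 = diminished fifth; G2→E#3 = augmented sixth; E#3→A3 = diminished fourth.
The largest is G2 to E#3, an augmented sixth (10 semitones).

A6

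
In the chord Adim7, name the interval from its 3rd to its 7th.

A diminished seventh is spelled A, C, Eb, Gb.
That puts C below Gb.
From C to Gb: 6 semitones over a fifth = diminished.

d5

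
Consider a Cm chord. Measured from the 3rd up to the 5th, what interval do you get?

M3

The chord tones of C minor are C E♭ G.
3rd = E♭; 5th = G.
Counting 3 letters and 4 half steps from E♭ gives a major third.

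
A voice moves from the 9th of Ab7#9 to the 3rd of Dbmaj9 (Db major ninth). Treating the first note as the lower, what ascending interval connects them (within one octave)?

The 9th of Ab7#9 is B; the 3rd of Dbmaj9 (Db major ninth) is F.
5 letter names make it a fifth; at 6 semitones (a half step narrower than perfect) the quality is diminished.

diminished fifth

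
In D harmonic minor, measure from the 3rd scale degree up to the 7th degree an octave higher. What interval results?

Spelling D harmonic minor: D E F G A B♭ C♯.
So we need the interval from F up to C♯.
F up to C♯ is 20 semitones, a half step wider than a perfect twelfth, so the interval is augmented.

augmented twelfth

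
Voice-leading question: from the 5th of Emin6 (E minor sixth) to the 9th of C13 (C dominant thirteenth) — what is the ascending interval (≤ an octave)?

minor 3rd

Emin6 (E minor sixth) has B as its 5th, and C13 (C dominant thirteenth) has D as its 9th.
3 letter names make it a third; at 3 semitones (a half step narrower than major) the quality is minor.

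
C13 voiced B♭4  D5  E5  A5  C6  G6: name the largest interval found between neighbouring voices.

Adjacent intervals: B♭4→D5 = major third; D5→E5 = major second; E5→A5 = perfect fourth; A5→C6 = minor third; C6→G6 = perfect fifth.
The largest is C6 to G6, a perfect fifth (7 semitones).

perfect fifth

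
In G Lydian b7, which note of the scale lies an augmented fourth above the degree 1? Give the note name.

C#

The scale is G A B C♯ D E F.
The degree 1 is G; an augmented fourth above that is C♯ — scale degree 4.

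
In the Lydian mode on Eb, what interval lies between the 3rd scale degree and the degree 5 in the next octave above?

The scale runs Eb F G A Bb C D.
3rd scale degree = G; 5th degree (up an octave) = Bb.
G up to Bb is 15 semitones, a half step narrower than a major tenth, so the interval is minor.

minor tenth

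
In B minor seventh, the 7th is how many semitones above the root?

10

B minor seventh is spelled B–D–F#–A.
B to A is a minor seventh: 10 semitones.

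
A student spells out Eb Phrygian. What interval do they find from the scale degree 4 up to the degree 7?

perfect fourth

Spelling Eb Phrygian: Eb Fb Gb Ab Bb Cb Db.
The scale degree 4 is Ab and the degree 7 is Db.
Counting 4 letters and 5 half steps from Ab gives a perfect fourth.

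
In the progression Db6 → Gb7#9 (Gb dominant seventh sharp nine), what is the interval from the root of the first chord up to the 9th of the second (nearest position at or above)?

The root of Db6 is Db; the 9th of Gb7#9 (Gb dominant seventh sharp nine) is A.
From Db to A: 8 semitones over a fifth = augmented.

augmented 5th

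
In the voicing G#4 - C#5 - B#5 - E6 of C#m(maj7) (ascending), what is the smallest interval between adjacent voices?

diminished fourth

Adjacent intervals: G#4→C#5 = perfect fourth; C#5→B#5 = major seventh; B#5→E6 = diminished fourth.
The smallest is B#5 to E6, a diminished fourth (4 semitones).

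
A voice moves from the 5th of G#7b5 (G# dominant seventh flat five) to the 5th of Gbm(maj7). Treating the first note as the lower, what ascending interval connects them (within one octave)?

The 5th of G#7b5 (G# dominant seventh flat five) is D; the 5th of Gbm(maj7) is Db.
From D to Db: 11 semitones over an octave = diminished.

diminished 8th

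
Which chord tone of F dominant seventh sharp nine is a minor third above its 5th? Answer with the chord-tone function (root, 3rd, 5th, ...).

F7#9 (F dominant seventh sharp nine): F-A-C-Eb-G#.
The 5th is C. A minor third above C is Eb.
Eb is the chord's 7th.

7th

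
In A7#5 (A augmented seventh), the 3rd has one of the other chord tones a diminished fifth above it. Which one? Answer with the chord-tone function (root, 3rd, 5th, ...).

The chord tones of A+7 (A augmented seventh) are A C♯ E♯ G.
The 3rd is C♯. A diminished fifth above C♯ is G.
G is the chord's 7th.

7th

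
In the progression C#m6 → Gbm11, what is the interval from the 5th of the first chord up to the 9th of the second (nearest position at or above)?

C#m6 has G# as its 5th, and Gbm11 has Ab as its 9th.
From G# to Ab: 0 semitones over a second = diminished.

diminished second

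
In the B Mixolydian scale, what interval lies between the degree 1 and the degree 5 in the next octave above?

B mixolydian: B C# D# E F# G# A.
The degree 1 is B and the scale degree 5 (up an octave) is F#.
From B to F# is 19 semitones, exactly the perfect twelfth.

perfect twelfth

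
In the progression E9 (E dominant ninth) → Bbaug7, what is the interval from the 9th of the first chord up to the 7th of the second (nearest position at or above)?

The 9th of E9 (E dominant ninth) is F#; the 7th of Bbaug7 is Ab.
3 letter names make it a third; at 2 semitones (a whole step narrower than major) the quality is diminished.

d3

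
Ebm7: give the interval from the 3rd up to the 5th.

major 3rd

Ebmin7 (Eb minor seventh) is spelled Eb, Gb, Bb, Db.
3rd = Gb; 5th = Bb.
Gb up to Bb spans 3 letter names and 4 semitones — a major third.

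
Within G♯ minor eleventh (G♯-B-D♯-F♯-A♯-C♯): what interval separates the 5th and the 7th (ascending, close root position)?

minor 3rd

5th = D♯; 7th = F♯.
3 letter names make it a third; at 3 semitones (a half step narrower than major) the quality is minor.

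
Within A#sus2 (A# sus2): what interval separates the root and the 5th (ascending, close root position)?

perfect 5th

A#sus2 is spelled A#, B#, E#.
That puts A# below E#.
From A# to E# is 7 semitones, exactly the perfect fifth.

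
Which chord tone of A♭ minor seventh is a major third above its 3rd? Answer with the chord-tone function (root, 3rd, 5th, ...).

Spelling the chord: A♭ C♭ E♭ G♭.
The 3rd is C♭. A major third above C♭ is E♭.
E♭ is the chord's 5th.

5th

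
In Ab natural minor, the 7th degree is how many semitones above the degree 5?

The scale is Ab Bb Cb Db Eb Fb Gb.
Eb up to Gb is a minor third — 3 semitones.

3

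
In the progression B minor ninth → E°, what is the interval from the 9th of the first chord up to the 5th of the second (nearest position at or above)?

diminished 7th

The 9th of B minor ninth is C#; the 5th of E° is Bb.
7 letter names make it a seventh; at 9 semitones (a whole step narrower than major) the quality is diminished.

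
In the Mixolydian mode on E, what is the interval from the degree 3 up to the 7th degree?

E mixolydian: E F♯ G♯ A B C♯ D.
So we need the interval from G♯ up to D.
5 letter names make it a fifth; at 6 semitones (a half step narrower than perfect) the quality is diminished.

diminished 5th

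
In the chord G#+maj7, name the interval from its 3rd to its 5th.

major 3rd

G# augmented major seventh is spelled G#–B#–D##–F##.
The 3rd is B# and the 5th is D##.
From B# to D## is 4 semitones, exactly the major third.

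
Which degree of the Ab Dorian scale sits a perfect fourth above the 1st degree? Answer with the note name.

Db

The scale is Ab Bb Cb Db Eb F Gb.
The 1st degree is Ab; a perfect fourth above that is Db — scale degree 4.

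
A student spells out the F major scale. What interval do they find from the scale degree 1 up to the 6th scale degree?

major 6th

Spelling the F major scale: F G A B♭ C D E.
That puts F below D.
From F to D is 9 semitones, exactly the major sixth.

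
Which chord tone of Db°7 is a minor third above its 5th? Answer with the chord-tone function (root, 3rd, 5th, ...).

7th

The chord tones of Db°7 are Db–Fb–Abb–Cbb.
The 5th is Abb. A minor third above Abb is Cbb.
Cbb is the chord's 7th.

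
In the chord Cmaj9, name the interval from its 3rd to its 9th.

C major ninth is spelled C E G B D.
That puts E below D.
E up to D is 10 semitones, a half step narrower than a major seventh, so the interval is minor.

minor seventh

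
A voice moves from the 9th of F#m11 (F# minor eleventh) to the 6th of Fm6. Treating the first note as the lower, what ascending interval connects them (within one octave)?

F#m11 (F# minor eleventh) has G# as its 9th, and Fm6 has D as its 6th.
G# up to D is 6 semitones, a half step narrower than a perfect fifth, so the interval is diminished.

diminished 5th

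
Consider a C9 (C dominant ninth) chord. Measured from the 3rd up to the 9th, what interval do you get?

C9: C, E, G, B♭, D.
The 3rd is E and the 9th is D.
E up to D is 10 semitones, a half step narrower than a major seventh, so the interval is minor.

minor 7th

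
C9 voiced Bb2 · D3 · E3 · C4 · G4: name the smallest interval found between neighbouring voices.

Adjacent intervals: Bb2→D3 = major third; D3→E3 = major second; E3→C4 = minor sixth; C4→G4 = perfect fifth.
The smallest is D3 to E3, a major second (2 semitones).

major second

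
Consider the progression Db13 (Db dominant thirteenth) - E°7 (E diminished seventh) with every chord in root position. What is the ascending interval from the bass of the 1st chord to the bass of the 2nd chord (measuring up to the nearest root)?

augmented second

The roots are Db and E.
Db up to E is 3 semitones, a half step wider than a major second, so the interval is augmented.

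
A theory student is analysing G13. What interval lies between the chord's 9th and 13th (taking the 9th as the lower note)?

perfect 5th

G13 is spelled G-B-D-F-A-E.
9th = A; 13th = E.
A up to E spans 5 letter names and 7 semitones — a perfect fifth.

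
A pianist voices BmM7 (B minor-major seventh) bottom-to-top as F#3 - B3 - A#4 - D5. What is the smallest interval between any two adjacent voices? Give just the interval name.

diminished fourth

Adjacent intervals: F#3→B3 = perfect fourth; B3→A#4 = major seventh; A#4→D5 = diminished fourth.
The smallest is A#4 to D5, a diminished fourth (4 semitones).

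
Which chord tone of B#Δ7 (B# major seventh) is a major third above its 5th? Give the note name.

B# major seventh: B# D## F## A##.
The 5th is F##. A major third above F## is A##.
A## is the chord's 7th.

A##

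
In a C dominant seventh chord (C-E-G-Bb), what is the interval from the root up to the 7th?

minor 7th

The root is C and the 7th is Bb.
7 letter names make it a seventh; at 10 semitones (a half step narrower than major) the quality is minor.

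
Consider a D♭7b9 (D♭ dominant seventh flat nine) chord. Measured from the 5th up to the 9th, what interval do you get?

D♭7b9 (D♭ dominant seventh flat nine) is spelled D♭, F, A♭, C♭, E𝄫.
So we need the interval from A♭ up to E𝄫.
From A♭ to E𝄫: 6 semitones over a fifth = diminished.

diminished 5th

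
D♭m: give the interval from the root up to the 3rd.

The chord tones of D♭ minor are D♭-F♭-A♭.
The root is D♭ and the 3rd is F♭.
3 letter names make it a third; at 3 semitones (a half step narrower than major) the quality is minor.

minor third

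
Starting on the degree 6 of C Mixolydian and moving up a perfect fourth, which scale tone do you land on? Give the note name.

D

The scale is C D E F G A Bb.
The degree 6 is A; a perfect fourth above that is D — scale degree 2.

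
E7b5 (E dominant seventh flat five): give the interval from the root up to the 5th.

E7b5 (E dominant seventh flat five): E–G#–Bb–D.
So we need the interval from E up to Bb.
From E to Bb: 6 semitones over a fifth = diminished.

diminished fifth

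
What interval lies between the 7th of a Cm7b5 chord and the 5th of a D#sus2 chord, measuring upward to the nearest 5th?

The 7th of Cm7b5 is Bb; the 5th of D#sus2 is A#.
7 letter names make it a seventh; at 12 semitones (a half step wider than major) the quality is augmented.

A7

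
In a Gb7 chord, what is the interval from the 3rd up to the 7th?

diminished 5th

Spelling the chord: Gb–Bb–Db–Fb.
So we need the interval from Bb up to Fb.
5 letter names make it a fifth; at 6 semitones (a half step narrower than perfect) the quality is diminished.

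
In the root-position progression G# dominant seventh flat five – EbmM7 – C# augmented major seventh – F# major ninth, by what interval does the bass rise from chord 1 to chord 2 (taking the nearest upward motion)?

The roots are G# and Eb.
From G# to Eb: 7 semitones over a sixth = diminished.

d6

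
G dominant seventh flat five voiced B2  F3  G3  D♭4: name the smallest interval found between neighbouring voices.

Adjacent intervals: B2→F3 = diminished fifth; F3→G3 = major second; G3→D♭4 = diminished fifth.
The smallest is F3 to G3, a major second (2 semitones).

major second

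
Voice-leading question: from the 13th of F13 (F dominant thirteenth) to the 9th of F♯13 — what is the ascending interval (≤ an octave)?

A4

F13 (F dominant thirteenth) has D as its 13th, and F♯13 has G♯ as its 9th.
4 letter names make it a fourth; at 6 semitones (a half step wider than perfect) the quality is augmented.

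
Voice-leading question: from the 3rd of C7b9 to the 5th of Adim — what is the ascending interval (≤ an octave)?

diminished octave

C7b9 has E as its 3rd, and Adim has Eb as its 5th.
From E to Eb: 11 semitones over an octave = diminished.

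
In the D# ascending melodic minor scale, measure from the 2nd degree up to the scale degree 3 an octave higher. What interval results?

minor ninth

Spelling the D# ascending melodic minor scale: D# E# F# G# A# B# C##.
2nd degree = E#; scale degree 3 (up an octave) = F#.
From E# to F#: 13 semitones over a ninth = minor.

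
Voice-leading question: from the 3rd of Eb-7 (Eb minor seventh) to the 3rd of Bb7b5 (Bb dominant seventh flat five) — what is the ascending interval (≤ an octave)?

Eb-7 (Eb minor seventh) has Gb as its 3rd, and Bb7b5 (Bb dominant seventh flat five) has D as its 3rd.
5 letter names make it a fifth; at 8 semitones (a half step wider than perfect) the quality is augmented.

augmented fifth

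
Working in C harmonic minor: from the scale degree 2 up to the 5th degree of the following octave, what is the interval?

perfect 11th

Spelling C harmonic minor: C D Eb F G Ab B.
Scale degree 2 = D; 5th scale degree (up an octave) = G.
Counting 11 letters and 17 half steps from D gives a perfect eleventh.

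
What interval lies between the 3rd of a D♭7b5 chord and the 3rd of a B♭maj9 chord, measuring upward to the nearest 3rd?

major sixth

D♭7b5 has F as its 3rd, and B♭maj9 has D as its 3rd.
From F to D is 9 semitones, exactly the major sixth.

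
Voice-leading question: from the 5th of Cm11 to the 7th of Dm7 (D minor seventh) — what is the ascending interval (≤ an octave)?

P4

The 5th of Cm11 is G; the 7th of Dm7 (D minor seventh) is C.
G up to C spans 4 letter names and 5 semitones — a perfect fourth.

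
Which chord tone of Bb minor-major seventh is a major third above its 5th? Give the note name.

A

BbmM7: Bb, Db, F, A.
The 5th is F. A major third above F is A.
A is the chord's 7th.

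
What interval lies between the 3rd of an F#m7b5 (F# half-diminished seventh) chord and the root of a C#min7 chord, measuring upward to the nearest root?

The 3rd of F#m7b5 (F# half-diminished seventh) is A; the root of C#min7 is C#.
A up to C# spans 3 letter names and 4 semitones — a major third.

major third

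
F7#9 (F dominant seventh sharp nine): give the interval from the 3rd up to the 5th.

m3

Spelling the chord: F A C E♭ G♯.
So we need the interval from A up to C.
3 letter names make it a third; at 3 semitones (a half step narrower than major) the quality is minor.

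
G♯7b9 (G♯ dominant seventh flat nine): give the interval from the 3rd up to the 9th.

diminished seventh

G♯7b9 is spelled G♯, B♯, D♯, F♯, A.
The 3rd is B♯ and the 9th is A.
From B♯ to A: 9 semitones over a seventh = diminished.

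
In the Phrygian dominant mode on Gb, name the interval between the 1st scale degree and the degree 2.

minor 2nd

Spelling the Phrygian dominant mode on Gb: Gb Abb Bb Cb Db Ebb Fb.
That puts Gb below Abb.
From Gb to Abb: 1 semitone over a second = minor.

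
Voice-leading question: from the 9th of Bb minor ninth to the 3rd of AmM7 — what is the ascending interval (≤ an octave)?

Bb minor ninth has C as its 9th, and AmM7 has C as its 3rd.
C up to C spans 1 letter names and 0 semitones — a perfect unison.

perfect 1st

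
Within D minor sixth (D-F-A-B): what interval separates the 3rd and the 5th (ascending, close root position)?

The 3rd is F and the 5th is A.
From F to A is 4 semitones, exactly the major third.

major third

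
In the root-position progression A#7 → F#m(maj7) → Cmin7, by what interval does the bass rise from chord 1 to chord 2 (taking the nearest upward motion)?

minor sixth

The roots are A# and F#.
A# up to F# is 8 semitones, a half step narrower than a major sixth, so the interval is minor.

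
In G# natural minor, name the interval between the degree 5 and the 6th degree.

m2

The scale runs G# A# B C# D# E F#.
The degree 5 is D# and the scale degree 6 is E.
D# up to E is 1 semitone, a half step narrower than a major second, so the interval is minor.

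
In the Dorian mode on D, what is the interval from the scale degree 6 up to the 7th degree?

D dorian: D E F G A B C.
Scale degree 6 = B; 7th scale degree = C.
B up to C is 1 semitone, a half step narrower than a major second, so the interval is minor.

minor 2nd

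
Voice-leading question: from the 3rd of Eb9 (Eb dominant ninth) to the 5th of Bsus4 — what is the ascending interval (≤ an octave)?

major seventh

The 3rd of Eb9 (Eb dominant ninth) is G; the 5th of Bsus4 is F#.
Counting 7 letters and 11 half steps from G gives a major seventh.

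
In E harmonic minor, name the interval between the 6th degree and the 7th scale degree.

Spelling E harmonic minor: E F# G A B C D#.
So we need the interval from C up to D#.
2 letter names make it a second; at 3 semitones (a half step wider than major) the quality is augmented.

augmented second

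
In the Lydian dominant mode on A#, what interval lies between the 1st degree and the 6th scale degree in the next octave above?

major 13th

A# lydian dominant: A# B# C## D## E# F## G#.
1st degree = A#; degree 6 (up an octave) = F##.
A# up to F## spans 13 letter names and 21 semitones — a major thirteenth.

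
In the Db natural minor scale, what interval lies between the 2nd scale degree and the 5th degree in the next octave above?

The scale runs Db Eb Fb Gb Ab Bbb Cb.
The 2nd scale degree is Eb and the 5th scale degree (up an octave) is Ab.
From Eb to Ab is 17 semitones, exactly the perfect eleventh.

P11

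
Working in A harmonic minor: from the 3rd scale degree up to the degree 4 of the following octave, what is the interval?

The scale runs A B C D E F G#.
That puts C below D.
C up to D spans 9 letter names and 14 semitones — a major ninth.

major ninth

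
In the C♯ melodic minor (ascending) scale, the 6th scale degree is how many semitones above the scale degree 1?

The scale is C♯ D♯ E F♯ G♯ A♯ B♯.
C♯ up to A♯ is a major sixth — 9 semitones.

9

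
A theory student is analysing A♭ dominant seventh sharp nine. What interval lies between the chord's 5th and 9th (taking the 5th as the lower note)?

A♭ dominant seventh sharp nine is spelled A♭, C, E♭, G♭, B.
5th = E♭; 9th = B.
E♭ up to B is 8 semitones, a half step wider than a perfect fifth, so the interval is augmented.

augmented 5th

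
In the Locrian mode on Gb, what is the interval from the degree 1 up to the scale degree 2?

minor second

Spelling the Locrian mode on Gb: Gb Abb Bbb Cb Dbb Ebb Fb.
That puts Gb below Abb.
From Gb to Abb: 1 semitone over a second = minor.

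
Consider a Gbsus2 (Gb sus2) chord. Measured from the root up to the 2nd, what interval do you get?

Gbsus2 (Gb sus2): Gb–Ab–Db.
Root = Gb; 2nd = Ab.
From Gb to Ab is 2 semitones, exactly the major second.

major second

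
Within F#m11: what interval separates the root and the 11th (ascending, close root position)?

The chord tones of F# minor eleventh are F#–A–C#–E–G#–B.
Root = F#; 11th = B.
F# up to B spans 11 letter names and 17 semitones — a perfect eleventh.

perfect eleventh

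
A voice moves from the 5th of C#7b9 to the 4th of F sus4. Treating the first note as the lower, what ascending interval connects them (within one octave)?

C#7b9 has G# as its 5th, and F sus4 has Bb as its 4th.
3 letter names make it a third; at 2 semitones (a whole step narrower than major) the quality is diminished.

diminished 3rd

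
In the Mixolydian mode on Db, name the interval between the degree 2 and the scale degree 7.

minor sixth

The scale runs Db Eb F Gb Ab Bb Cb.
That puts Eb below Cb.
Eb up to Cb is 8 semitones, a half step narrower than a major sixth, so the interval is minor.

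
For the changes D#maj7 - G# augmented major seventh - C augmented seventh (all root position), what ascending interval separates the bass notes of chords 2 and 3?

The roots are G# and C.
From G# to C: 4 semitones over a fourth = diminished.

diminished fourth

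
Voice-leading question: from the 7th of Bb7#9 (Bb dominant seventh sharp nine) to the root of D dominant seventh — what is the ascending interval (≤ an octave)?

Bb7#9 (Bb dominant seventh sharp nine) has Ab as its 7th, and D dominant seventh has D as its root.
Ab up to D is 6 semitones, a half step wider than a perfect fourth, so the interval is augmented.

augmented fourth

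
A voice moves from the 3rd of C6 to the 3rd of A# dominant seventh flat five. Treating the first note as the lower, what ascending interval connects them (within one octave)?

augmented 6th

C6 has E as its 3rd, and A# dominant seventh flat five has C## as its 3rd.
E up to C## is 10 semitones, a half step wider than a major sixth, so the interval is augmented.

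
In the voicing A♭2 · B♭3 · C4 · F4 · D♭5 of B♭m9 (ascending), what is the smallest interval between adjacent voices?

Adjacent intervals: A♭2→B♭3 = major ninth; B♭3→C4 = major second; C4→F4 = perfect fourth; F4→D♭5 = minor sixth.
The smallest is B♭3 to C4, a major second (2 semitones).

major second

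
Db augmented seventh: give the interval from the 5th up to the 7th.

Spelling the chord: Db-F-A-Cb.
The 5th is A and the 7th is Cb.
A up to Cb is 2 semitones, a whole step narrower than a major third, so the interval is diminished.

d3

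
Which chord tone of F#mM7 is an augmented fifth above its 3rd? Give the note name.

F#mM7: F#, A, C#, E#.
The 3rd is A. An augmented fifth above A is E#.
E# is the chord's 7th.

E#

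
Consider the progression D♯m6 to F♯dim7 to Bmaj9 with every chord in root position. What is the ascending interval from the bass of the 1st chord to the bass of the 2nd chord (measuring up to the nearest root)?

m3

The roots are D♯ and F♯.
3 letter names make it a third; at 3 semitones (a half step narrower than major) the quality is minor.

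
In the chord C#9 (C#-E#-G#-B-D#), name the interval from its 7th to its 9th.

The 7th is B and the 9th is D#.
Counting 3 letters and 4 half steps from B gives a major third.

M3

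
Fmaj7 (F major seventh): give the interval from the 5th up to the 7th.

M3

Spelling the chord: F A C E.
The 5th is C and the 7th is E.
From C to E is 4 semitones, exactly the major third.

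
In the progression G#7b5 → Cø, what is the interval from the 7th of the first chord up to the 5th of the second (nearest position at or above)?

G#7b5 has F# as its 7th, and Cø has Gb as its 5th.
From F# to Gb: 0 semitones over a second = diminished.

d2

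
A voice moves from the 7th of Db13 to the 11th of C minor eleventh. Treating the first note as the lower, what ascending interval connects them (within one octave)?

augmented fourth

Db13 has Cb as its 7th, and C minor eleventh has F as its 11th.
From Cb to F: 6 semitones over a fourth = augmented.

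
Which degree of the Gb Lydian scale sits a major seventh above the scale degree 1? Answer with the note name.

F

The scale is Gb Ab Bb C Db Eb F.
The scale degree 1 is Gb; a major seventh above that is F — scale degree 7.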